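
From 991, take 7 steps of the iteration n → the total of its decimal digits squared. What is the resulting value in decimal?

991 → 9² + 9² + 1² = 163
163 → 1² + 6² + 3² = 46
46 → 4² + 6² = 52
52 → 5² + 2² = 29
29 → 2² + 9² = 85
85 → 8² + 5² = 89
89 → 8² + 9² = 145

145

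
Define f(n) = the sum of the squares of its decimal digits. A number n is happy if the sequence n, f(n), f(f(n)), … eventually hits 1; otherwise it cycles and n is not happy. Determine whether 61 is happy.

61 → 6² + 1² = 37
37 → 3² + 7² = 58
58 → 5² + 8² = 89
89 → 8² + 9² = 145
145 → 1² + 4² + 5² = 42
42 → 4² + 2² = 20
20 → 2² + 0² = 4
4 → 4² = 16
16 → 1² + 6² = 37  — 37 already seen; the sequence cycles without reaching 1.

not happy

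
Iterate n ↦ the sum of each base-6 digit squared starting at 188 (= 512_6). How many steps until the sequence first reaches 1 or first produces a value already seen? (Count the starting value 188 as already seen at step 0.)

10

188 = (5,1,2)_6 → 5² + 1² + 2² = 25 + 1 + 4 = 30
30 = (5,0)_6 → 5² + 0² = 25 + 0 = 25
25 = (4,1)_6 → 4² + 1² = 16 + 1 = 17
17 = (2,5)_6 → 2² + 5² = 4 + 25 = 29
29 = (4,5)_6 → 4² + 5² = 16 + 25 = 41
41 = (1,0,5)_6 → 1² + 0² + 5² = 1 + 0 + 25 = 26
26 = (4,2)_6 → 4² + 2² = 16 + 4 = 20
20 = (3,2)_6 → 3² + 2² = 9 + 4 = 13
13 = (2,1)_6 → 2² + 1² = 4 + 1 = 5
5 = (5)_6 → 5² = 25  — 25 repeats.
That took 10 steps.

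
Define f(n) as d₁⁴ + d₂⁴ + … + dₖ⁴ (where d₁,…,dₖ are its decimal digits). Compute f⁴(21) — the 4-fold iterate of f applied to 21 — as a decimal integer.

8208

21 → 2⁴ + 1⁴ = 16 + 1 = 17
17 → 1⁴ + 7⁴ = 1 + 2401 = 2402
2402 → 2⁴ + 4⁴ + 0⁴ + 2⁴ = 16 + 256 + 0 + 16 = 288
288 → 2⁴ + 8⁴ + 8⁴ = 16 + 4096 + 4096 = 8208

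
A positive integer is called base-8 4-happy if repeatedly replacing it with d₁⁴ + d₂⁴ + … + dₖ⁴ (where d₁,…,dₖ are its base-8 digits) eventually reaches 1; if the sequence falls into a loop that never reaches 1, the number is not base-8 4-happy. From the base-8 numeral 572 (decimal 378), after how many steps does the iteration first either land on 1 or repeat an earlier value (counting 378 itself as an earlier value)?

378 = (5,7,2)_8 → 5⁴ + 7⁴ + 2⁴ = 3042
3042 = (5,7,4,2)_8 → 5⁴ + 7⁴ + 4⁴ + 2⁴ = 3298
3298 = (6,3,4,2)_8 → 6⁴ + 3⁴ + 4⁴ + 2⁴ = 1649
1649 = (3,1,6,1)_8 → 3⁴ + 1⁴ + 6⁴ + 1⁴ = 1379
1379 = (2,5,4,3)_8 → 2⁴ + 5⁴ + 4⁴ + 3⁴ = 978
978 = (1,7,2,2)_8 → 1⁴ + 7⁴ + 2⁴ + 2⁴ = 2434
2434 = (4,6,0,2)_8 → 4⁴ + 6⁴ + 0⁴ + 2⁴ = 1568
1568 = (3,0,4,0)_8 → 3⁴ + 0⁴ + 4⁴ + 0⁴ = 337
337 = (5,2,1)_8 → 5⁴ + 2⁴ + 1⁴ = 642
642 = (1,2,0,2)_8 → 1⁴ + 2⁴ + 0⁴ + 2⁴ = 33
33 = (4,1)_8 → 4⁴ + 1⁴ = 257
257 = (4,0,1)_8 → 4⁴ + 0⁴ + 1⁴ = 257  — 257 repeats.
That took 12 steps.

12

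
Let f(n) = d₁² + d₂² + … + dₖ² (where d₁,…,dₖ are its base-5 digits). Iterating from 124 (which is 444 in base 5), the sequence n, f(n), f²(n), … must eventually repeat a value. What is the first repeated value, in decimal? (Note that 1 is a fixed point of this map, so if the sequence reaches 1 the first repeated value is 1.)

124 = (4,4,4)_5 → 4² + 4² + 4² = 16 + 16 + 16 = 48
48 = (1,4,3)_5 → 1² + 4² + 3² = 1 + 16 + 9 = 26
26 = (1,0,1)_5 → 1² + 0² + 1² = 1 + 0 + 1 = 2
2 = (2)_5 → 2² = 4
4 = (4)_5 → 4² = 16
16 = (3,1)_5 → 3² + 1² = 9 + 1 = 10
10 = (2,0)_5 → 2² + 0² = 4 + 0 = 4  — 4 already appeared earlier.

4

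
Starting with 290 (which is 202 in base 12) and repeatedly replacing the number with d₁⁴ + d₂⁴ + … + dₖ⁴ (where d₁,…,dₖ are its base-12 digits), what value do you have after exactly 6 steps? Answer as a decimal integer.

17042

290 = (2,0,2)_12 → 2⁴ + 0⁴ + 2⁴ = 32
32 = (2,8)_12 → 2⁴ + 8⁴ = 4112
4112 = (2,4,6,8)_12 → 2⁴ + 4⁴ + 6⁴ + 8⁴ = 5664
5664 = (3,3,4,0)_12 → 3⁴ + 3⁴ + 4⁴ + 0⁴ = 418
418 = (2,10,10)_12 → 2⁴ + 10⁴ + 10⁴ = 20016
20016 = (11,7,0,0)_12 → 11⁴ + 7⁴ + 0⁴ + 0⁴ = 17042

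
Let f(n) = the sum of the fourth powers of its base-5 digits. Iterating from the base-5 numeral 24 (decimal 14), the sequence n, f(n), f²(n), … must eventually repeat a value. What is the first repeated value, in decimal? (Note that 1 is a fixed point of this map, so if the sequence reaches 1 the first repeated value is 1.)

14 = (2,4)_5 → 2⁴ + 4⁴ = 272
272 = (2,0,4,2)_5 → 2⁴ + 0⁴ + 4⁴ + 2⁴ = 288
288 = (2,1,2,3)_5 → 2⁴ + 1⁴ + 2⁴ + 3⁴ = 114
114 = (4,2,4)_5 → 4⁴ + 2⁴ + 4⁴ = 528
528 = (4,1,0,3)_5 → 4⁴ + 1⁴ + 0⁴ + 3⁴ = 338
338 = (2,3,2,3)_5 → 2⁴ + 3⁴ + 2⁴ + 3⁴ = 194
194 = (1,2,3,4)_5 → 1⁴ + 2⁴ + 3⁴ + 4⁴ = 354
354 = (2,4,0,4)_5 → 2⁴ + 4⁴ + 0⁴ + 4⁴ = 528  — 528 already appeared earlier.

528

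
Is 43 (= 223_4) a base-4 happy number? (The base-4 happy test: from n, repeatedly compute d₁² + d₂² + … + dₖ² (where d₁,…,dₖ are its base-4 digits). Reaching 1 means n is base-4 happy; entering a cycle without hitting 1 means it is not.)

43 = (2,2,3)_4 → 2² + 2² + 3² = 17
17 = (1,0,1)_4 → 1² + 0² + 1² = 2
2 = (2)_4 → 2² = 4
4 = (1,0)_4 → 1² + 0² = 1  — reached 1.

base-4 happy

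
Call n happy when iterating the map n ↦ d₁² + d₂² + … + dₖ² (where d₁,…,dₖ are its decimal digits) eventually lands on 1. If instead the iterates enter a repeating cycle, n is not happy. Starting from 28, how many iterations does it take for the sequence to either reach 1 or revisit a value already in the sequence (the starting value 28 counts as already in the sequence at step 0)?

28 → 2² + 8² = 68
68 → 6² + 8² = 100
100 → 1² + 0² + 0² = 1  — reached 1.
That took 3 steps.

3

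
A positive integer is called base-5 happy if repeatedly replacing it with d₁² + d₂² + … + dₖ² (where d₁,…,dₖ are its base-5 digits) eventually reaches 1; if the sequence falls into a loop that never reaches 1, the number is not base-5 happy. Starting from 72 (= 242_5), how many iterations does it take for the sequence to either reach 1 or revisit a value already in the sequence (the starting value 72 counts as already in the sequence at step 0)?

72 = (2,4,2)_5 → 2² + 4² + 2² = 4 + 16 + 4 = 24
24 = (4,4)_5 → 4² + 4² = 16 + 16 = 32
32 = (1,1,2)_5 → 1² + 1² + 2² = 1 + 1 + 4 = 6
6 = (1,1)_5 → 1² + 1² = 1 + 1 = 2
2 = (2)_5 → 2² = 4
4 = (4)_5 → 4² = 16
16 = (3,1)_5 → 3² + 1² = 9 + 1 = 10
10 = (2,0)_5 → 2² + 0² = 4 + 0 = 4  — 4 repeats.
That took 8 steps.

8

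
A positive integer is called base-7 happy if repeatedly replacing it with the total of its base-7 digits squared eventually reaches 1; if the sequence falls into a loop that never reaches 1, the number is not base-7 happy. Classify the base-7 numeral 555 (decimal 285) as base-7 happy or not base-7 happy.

285 = (5,5,5)_7 → 5² + 5² + 5² = 75
75 = (1,3,5)_7 → 1² + 3² + 5² = 35
35 = (5,0)_7 → 5² + 0² = 25
25 = (3,4)_7 → 3² + 4² = 25  — 25 already seen; the sequence cycles without reaching 1.

not base-7 happy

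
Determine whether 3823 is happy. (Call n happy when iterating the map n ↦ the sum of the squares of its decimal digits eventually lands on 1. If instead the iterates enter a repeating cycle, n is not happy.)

happy

3823 → 86
86 → 100
100 → 1  — reached 1.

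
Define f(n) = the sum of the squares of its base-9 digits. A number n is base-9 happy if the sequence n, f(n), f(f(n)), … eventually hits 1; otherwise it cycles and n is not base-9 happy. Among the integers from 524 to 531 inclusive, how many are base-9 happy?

1

524: 524 → 56 → 40 → 32 → 34 → 58 → 52 → 74 → 68 → 74  (repeats 74)
525: 525 → 61 → 85 → 17 → 65 → 53 → 89 → 65  (repeats 65)
526: 526 → 68 → 74 → 68  (repeats 68)
527: 527 → 77 → 89 → 65 → 53 → 89  (repeats 89)
528: 528 → 88 → 50 → 50  (repeats 50)
529: 529 → 101 → 9 → 1  (reaches 1)
530: 530 → 116 → 74 → 68 → 74  (repeats 74)
531: 531 → 61 → 85 → 17 → 65 → 53 → 89 → 65  (repeats 65)
base-9 happy: 529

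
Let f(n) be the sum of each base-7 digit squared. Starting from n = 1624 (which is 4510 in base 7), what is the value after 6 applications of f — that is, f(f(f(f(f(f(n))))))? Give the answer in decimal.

10

1624 = (4,5,1,0)_7 → 4² + 5² + 1² + 0² = 42
42 = (6,0)_7 → 6² + 0² = 36
36 = (5,1)_7 → 5² + 1² = 26
26 = (3,5)_7 → 3² + 5² = 34
34 = (4,6)_7 → 4² + 6² = 52
52 = (1,0,3)_7 → 1² + 0² + 3² = 10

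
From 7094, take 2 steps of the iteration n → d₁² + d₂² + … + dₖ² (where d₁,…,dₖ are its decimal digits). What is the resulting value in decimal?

7094 → 146
146 → 53

53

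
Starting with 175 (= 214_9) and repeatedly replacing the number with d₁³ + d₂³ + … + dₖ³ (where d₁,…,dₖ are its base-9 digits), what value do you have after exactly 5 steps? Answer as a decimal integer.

175 = (2,1,4)_9 → 2³ + 1³ + 4³ = 8 + 1 + 64 = 73
73 = (8,1)_9 → 8³ + 1³ = 512 + 1 = 513
513 = (6,3,0)_9 → 6³ + 3³ + 0³ = 216 + 27 + 0 = 243
243 = (3,0,0)_9 → 3³ + 0³ + 0³ = 27 + 0 + 0 = 27
27 = (3,0)_9 → 3³ + 0³ = 27 + 0 = 27

27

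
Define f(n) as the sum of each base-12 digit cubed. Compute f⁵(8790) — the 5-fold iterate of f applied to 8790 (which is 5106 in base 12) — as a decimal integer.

755

8790 = (5,1,0,6)_12 → 5³ + 1³ + 0³ + 6³ = 125 + 1 + 0 + 216 = 342
342 = (2,4,6)_12 → 2³ + 4³ + 6³ = 8 + 64 + 216 = 288
288 = (2,0,0)_12 → 2³ + 0³ + 0³ = 8 + 0 + 0 = 8
8 = (8)_12 → 8³ = 512
512 = (3,6,8)_12 → 3³ + 6³ + 8³ = 27 + 216 + 512 = 755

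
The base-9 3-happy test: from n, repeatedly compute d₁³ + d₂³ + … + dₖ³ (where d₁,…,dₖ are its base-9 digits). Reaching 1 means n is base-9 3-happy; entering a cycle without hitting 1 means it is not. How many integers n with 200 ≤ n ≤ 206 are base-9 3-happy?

1

200: 200 → 80 → 1024 → 496 → 218 → 232 → 694 → 638 → 1198 → 470 → 476 → 980 → 540 → 432 → 152 → 856 → 128 → 134 → 638  — not base-9 3-happy
201: 201 → 99 → 9 → 1  — base-9 3-happy
202: 202 → 136 → 218 → 232 → 694 → 638 → 1198 → 470 → 476 → 980 → 540 → 432 → 152 → 856 → 128 → 134 → 638  — not base-9 3-happy
203: 203 → 197 → 547 → 775 → 127 → 127  — not base-9 3-happy
204: 204 → 288 → 152 → 856 → 128 → 134 → 638 → 1198 → 470 → 476 → 980 → 540 → 432 → 152  — not base-9 3-happy
205: 205 → 415 → 127 → 127  — not base-9 3-happy
206: 206 → 584 → 856 → 128 → 134 → 638 → 1198 → 470 → 476 → 980 → 540 → 432 → 152 → 856  — not base-9 3-happy
base-9 3-happy: 201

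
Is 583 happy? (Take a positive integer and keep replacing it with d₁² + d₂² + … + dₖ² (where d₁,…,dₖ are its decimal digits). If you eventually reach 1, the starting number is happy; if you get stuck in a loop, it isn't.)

not happy

583 → 5² + 8² + 3² = 98
98 → 9² + 8² = 145
145 → 1² + 4² + 5² = 42
42 → 4² + 2² = 20
20 → 2² + 0² = 4
4 → 4² = 16
16 → 1² + 6² = 37
37 → 3² + 7² = 58
58 → 5² + 8² = 89
89 → 8² + 9² = 145  — 145 already seen; the sequence cycles without reaching 1.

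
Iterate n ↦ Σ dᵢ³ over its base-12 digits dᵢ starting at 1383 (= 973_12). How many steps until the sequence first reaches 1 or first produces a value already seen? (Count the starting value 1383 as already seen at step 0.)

1383 = (9,7,3)_12 → 9³ + 7³ + 3³ = 1099
1099 = (7,7,7)_12 → 7³ + 7³ + 7³ = 1029
1029 = (7,1,9)_12 → 7³ + 1³ + 9³ = 1073
1073 = (7,5,5)_12 → 7³ + 5³ + 5³ = 593
593 = (4,1,5)_12 → 4³ + 1³ + 5³ = 190
190 = (1,3,10)_12 → 1³ + 3³ + 10³ = 1028
1028 = (7,1,8)_12 → 7³ + 1³ + 8³ = 856
856 = (5,11,4)_12 → 5³ + 11³ + 4³ = 1520
1520 = (10,6,8)_12 → 10³ + 6³ + 8³ = 1728
1728 = (1,0,0,0)_12 → 1³ + 0³ + 0³ + 0³ = 1  — reached 1.
That took 10 steps.

10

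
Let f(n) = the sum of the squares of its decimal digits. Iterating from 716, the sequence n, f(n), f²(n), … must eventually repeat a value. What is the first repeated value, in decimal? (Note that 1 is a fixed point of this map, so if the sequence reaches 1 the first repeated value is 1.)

716 → 86
86 → 100
100 → 1  — reached the fixed point 1.
1 → 1, so 1 is the first repeated value.

1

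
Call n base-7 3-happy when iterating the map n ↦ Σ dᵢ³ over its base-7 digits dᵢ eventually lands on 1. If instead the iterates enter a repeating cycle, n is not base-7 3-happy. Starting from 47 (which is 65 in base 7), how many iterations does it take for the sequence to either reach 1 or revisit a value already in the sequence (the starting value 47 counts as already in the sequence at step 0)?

10

47 = (6,5)_7 → 6³ + 5³ = 216 + 125 = 341
341 = (6,6,5)_7 → 6³ + 6³ + 5³ = 216 + 216 + 125 = 557
557 = (1,4,2,4)_7 → 1³ + 4³ + 2³ + 4³ = 1 + 64 + 8 + 64 = 137
137 = (2,5,4)_7 → 2³ + 5³ + 4³ = 8 + 125 + 64 = 197
197 = (4,0,1)_7 → 4³ + 0³ + 1³ = 64 + 0 + 1 = 65
65 = (1,2,2)_7 → 1³ + 2³ + 2³ = 1 + 8 + 8 = 17
17 = (2,3)_7 → 2³ + 3³ = 8 + 27 = 35
35 = (5,0)_7 → 5³ + 0³ = 125 + 0 = 125
125 = (2,3,6)_7 → 2³ + 3³ + 6³ = 8 + 27 + 216 = 251
251 = (5,0,6)_7 → 5³ + 0³ + 6³ = 125 + 0 + 216 = 341  — 341 repeats.
That took 10 steps.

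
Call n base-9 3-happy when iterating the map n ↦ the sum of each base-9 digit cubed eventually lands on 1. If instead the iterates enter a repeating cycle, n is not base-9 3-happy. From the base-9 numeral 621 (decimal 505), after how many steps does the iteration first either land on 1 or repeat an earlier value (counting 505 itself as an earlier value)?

6

505 = (6,2,1)_9 → 6³ + 2³ + 1³ = 216 + 8 + 1 = 225
225 = (2,7,0)_9 → 2³ + 7³ + 0³ = 8 + 343 + 0 = 351
351 = (4,3,0)_9 → 4³ + 3³ + 0³ = 64 + 27 + 0 = 91
91 = (1,1,1)_9 → 1³ + 1³ + 1³ = 1 + 1 + 1 = 3
3 = (3)_9 → 3³ = 27
27 = (3,0)_9 → 3³ + 0³ = 27 + 0 = 27  — 27 repeats.
That took 6 steps.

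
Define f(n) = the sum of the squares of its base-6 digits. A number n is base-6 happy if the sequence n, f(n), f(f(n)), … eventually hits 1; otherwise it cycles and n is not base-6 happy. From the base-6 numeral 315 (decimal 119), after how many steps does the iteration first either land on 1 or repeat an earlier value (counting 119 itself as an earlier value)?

13

119 = (3,1,5)_6 → 3² + 1² + 5² = 35
35 = (5,5)_6 → 5² + 5² = 50
50 = (1,2,2)_6 → 1² + 2² + 2² = 9
9 = (1,3)_6 → 1² + 3² = 10
10 = (1,4)_6 → 1² + 4² = 17
17 = (2,5)_6 → 2² + 5² = 29
29 = (4,5)_6 → 4² + 5² = 41
41 = (1,0,5)_6 → 1² + 0² + 5² = 26
26 = (4,2)_6 → 4² + 2² = 20
20 = (3,2)_6 → 3² + 2² = 13
13 = (2,1)_6 → 2² + 1² = 5
5 = (5)_6 → 5² = 25
25 = (4,1)_6 → 4² + 1² = 17  — 17 repeats.
That took 13 steps.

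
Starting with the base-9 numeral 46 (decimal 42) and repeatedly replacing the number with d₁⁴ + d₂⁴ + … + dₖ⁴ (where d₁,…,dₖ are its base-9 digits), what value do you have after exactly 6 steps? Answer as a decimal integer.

42 = (4,6)_9 → 4⁴ + 6⁴ = 256 + 1296 = 1552
1552 = (2,1,1,4)_9 → 2⁴ + 1⁴ + 1⁴ + 4⁴ = 16 + 1 + 1 + 256 = 274
274 = (3,3,4)_9 → 3⁴ + 3⁴ + 4⁴ = 81 + 81 + 256 = 418
418 = (5,1,4)_9 → 5⁴ + 1⁴ + 4⁴ = 625 + 1 + 256 = 882
882 = (1,1,8,0)_9 → 1⁴ + 1⁴ + 8⁴ + 0⁴ = 1 + 1 + 4096 + 0 = 4098
4098 = (5,5,5,3)_9 → 5⁴ + 5⁴ + 5⁴ + 3⁴ = 625 + 625 + 625 + 81 = 1956

1956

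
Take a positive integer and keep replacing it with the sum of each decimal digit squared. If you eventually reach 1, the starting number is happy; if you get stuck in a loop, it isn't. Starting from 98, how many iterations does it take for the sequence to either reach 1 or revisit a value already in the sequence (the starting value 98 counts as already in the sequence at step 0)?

9

98 → 9² + 8² = 81 + 64 = 145
145 → 1² + 4² + 5² = 1 + 16 + 25 = 42
42 → 4² + 2² = 16 + 4 = 20
20 → 2² + 0² = 4 + 0 = 4
4 → 4² = 16
16 → 1² + 6² = 1 + 36 = 37
37 → 3² + 7² = 9 + 49 = 58
58 → 5² + 8² = 25 + 64 = 89
89 → 8² + 9² = 64 + 81 = 145  — 145 repeats.
That took 9 steps.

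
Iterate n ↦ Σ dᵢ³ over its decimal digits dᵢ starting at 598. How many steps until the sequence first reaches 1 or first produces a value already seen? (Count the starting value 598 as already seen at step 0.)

598 → 5³ + 9³ + 8³ = 1366
1366 → 1³ + 3³ + 6³ + 6³ = 460
460 → 4³ + 6³ + 0³ = 280
280 → 2³ + 8³ + 0³ = 520
520 → 5³ + 2³ + 0³ = 133
133 → 1³ + 3³ + 3³ = 55
55 → 5³ + 5³ = 250
250 → 2³ + 5³ + 0³ = 133  — 133 repeats.
That took 8 steps.

8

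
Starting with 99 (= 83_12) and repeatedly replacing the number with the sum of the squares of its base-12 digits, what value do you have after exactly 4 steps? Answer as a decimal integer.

100

99 = (8,3)_12 → 73
73 = (6,1)_12 → 37
37 = (3,1)_12 → 10
10 = (10)_12 → 100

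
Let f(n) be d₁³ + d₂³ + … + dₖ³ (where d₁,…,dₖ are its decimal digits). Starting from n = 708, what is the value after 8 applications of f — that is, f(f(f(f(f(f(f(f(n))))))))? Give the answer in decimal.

708 → 7³ + 0³ + 8³ = 343 + 0 + 512 = 855
855 → 8³ + 5³ + 5³ = 512 + 125 + 125 = 762
762 → 7³ + 6³ + 2³ = 343 + 216 + 8 = 567
567 → 5³ + 6³ + 7³ = 125 + 216 + 343 = 684
684 → 6³ + 8³ + 4³ = 216 + 512 + 64 = 792
792 → 7³ + 9³ + 2³ = 343 + 729 + 8 = 1080
1080 → 1³ + 0³ + 8³ + 0³ = 1 + 0 + 512 + 0 = 513
513 → 5³ + 1³ + 3³ = 125 + 1 + 27 = 153

153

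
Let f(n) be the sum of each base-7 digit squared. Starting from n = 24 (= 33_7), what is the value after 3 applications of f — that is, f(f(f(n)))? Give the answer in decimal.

40

24 = (3,3)_7 → 18
18 = (2,4)_7 → 20
20 = (2,6)_7 → 40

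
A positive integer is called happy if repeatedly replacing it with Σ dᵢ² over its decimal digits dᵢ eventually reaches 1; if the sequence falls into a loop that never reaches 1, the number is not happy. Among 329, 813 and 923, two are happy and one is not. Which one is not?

813

329: 329 → 94 → 97 → 130 → 10 → 1  — reaches 1 (happy)
813: 813 → 74 → 65 → 61 → 37 → 58 → 89 → 145 → 42 → 20 → 4 → 16 → 37  — repeats 37 (not happy)
923: 923 → 94 → 97 → 130 → 10 → 1  — reaches 1 (happy)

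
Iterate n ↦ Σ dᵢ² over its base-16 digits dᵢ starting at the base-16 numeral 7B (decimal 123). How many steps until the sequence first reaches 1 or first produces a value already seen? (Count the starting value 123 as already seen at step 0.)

10

123 = (7,11)_16 → 7² + 11² = 49 + 121 = 170
170 = (10,10)_16 → 10² + 10² = 100 + 100 = 200
200 = (12,8)_16 → 12² + 8² = 144 + 64 = 208
208 = (13,0)_16 → 13² + 0² = 169 + 0 = 169
169 = (10,9)_16 → 10² + 9² = 100 + 81 = 181
181 = (11,5)_16 → 11² + 5² = 121 + 25 = 146
146 = (9,2)_16 → 9² + 2² = 81 + 4 = 85
85 = (5,5)_16 → 5² + 5² = 25 + 25 = 50
50 = (3,2)_16 → 3² + 2² = 9 + 4 = 13
13 = (13)_16 → 13² = 169  — 169 repeats.
That took 10 steps.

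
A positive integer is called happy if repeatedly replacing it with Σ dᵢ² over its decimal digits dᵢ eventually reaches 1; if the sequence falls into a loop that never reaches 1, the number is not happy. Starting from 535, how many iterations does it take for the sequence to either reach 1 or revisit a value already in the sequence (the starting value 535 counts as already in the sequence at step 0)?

11

535 → 5² + 3² + 5² = 25 + 9 + 25 = 59
59 → 5² + 9² = 25 + 81 = 106
106 → 1² + 0² + 6² = 1 + 0 + 36 = 37
37 → 3² + 7² = 9 + 49 = 58
58 → 5² + 8² = 25 + 64 = 89
89 → 8² + 9² = 64 + 81 = 145
145 → 1² + 4² + 5² = 1 + 16 + 25 = 42
42 → 4² + 2² = 16 + 4 = 20
20 → 2² + 0² = 4 + 0 = 4
4 → 4² = 16
16 → 1² + 6² = 1 + 36 = 37  — 37 repeats.
That took 11 steps.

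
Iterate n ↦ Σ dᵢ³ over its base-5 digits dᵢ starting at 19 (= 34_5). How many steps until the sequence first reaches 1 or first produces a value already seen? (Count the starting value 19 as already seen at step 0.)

19 = (3,4)_5 → 3³ + 4³ = 27 + 64 = 91
91 = (3,3,1)_5 → 3³ + 3³ + 1³ = 27 + 27 + 1 = 55
55 = (2,1,0)_5 → 2³ + 1³ + 0³ = 8 + 1 + 0 = 9
9 = (1,4)_5 → 1³ + 4³ = 1 + 64 = 65
65 = (2,3,0)_5 → 2³ + 3³ + 0³ = 8 + 27 + 0 = 35
35 = (1,2,0)_5 → 1³ + 2³ + 0³ = 1 + 8 + 0 = 9  — 9 repeats.
That took 6 steps.

6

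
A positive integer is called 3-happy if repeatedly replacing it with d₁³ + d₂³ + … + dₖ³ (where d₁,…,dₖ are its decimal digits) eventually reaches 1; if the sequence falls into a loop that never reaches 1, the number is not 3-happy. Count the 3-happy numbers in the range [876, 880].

1

876: 876 → 1071 → 345 → 216 → 225 → 141 → 66 → 432 → 99 → 1458 → 702 → 351 → 153 → 153  — not 3-happy
877: 877 → 1198 → 1243 → 100 → 1  — 3-happy
878: 878 → 1367 → 587 → 980 → 1241 → 74 → 407 → 407  — not 3-happy
879: 879 → 1584 → 702 → 351 → 153 → 153  — not 3-happy
880: 880 → 1024 → 73 → 370 → 370  — not 3-happy
3-happy: 877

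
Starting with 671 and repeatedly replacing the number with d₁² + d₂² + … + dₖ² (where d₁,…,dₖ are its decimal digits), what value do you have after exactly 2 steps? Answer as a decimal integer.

100

671 → 86
86 → 100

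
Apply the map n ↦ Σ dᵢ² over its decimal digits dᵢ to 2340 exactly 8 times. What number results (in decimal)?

16

2340 → 2² + 3² + 4² + 0² = 4 + 9 + 16 + 0 = 29
29 → 2² + 9² = 4 + 81 = 85
85 → 8² + 5² = 64 + 25 = 89
89 → 8² + 9² = 64 + 81 = 145
145 → 1² + 4² + 5² = 1 + 16 + 25 = 42
42 → 4² + 2² = 16 + 4 = 20
20 → 2² + 0² = 4 + 0 = 4
4 → 4² = 16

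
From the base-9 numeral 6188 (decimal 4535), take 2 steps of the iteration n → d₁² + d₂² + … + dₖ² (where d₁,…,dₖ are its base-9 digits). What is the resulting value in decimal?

13

4535 = (6,1,8,8)_9 → 6² + 1² + 8² + 8² = 165
165 = (2,0,3)_9 → 2² + 0² + 3² = 13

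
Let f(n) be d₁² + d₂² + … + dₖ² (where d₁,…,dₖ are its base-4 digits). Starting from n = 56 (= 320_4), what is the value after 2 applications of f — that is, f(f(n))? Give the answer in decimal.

56 = (3,2,0)_4 → 13
13 = (3,1)_4 → 10

10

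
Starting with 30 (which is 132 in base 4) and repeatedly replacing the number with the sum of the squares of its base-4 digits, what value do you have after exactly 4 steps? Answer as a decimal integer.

8

30 = (1,3,2)_4 → 1² + 3² + 2² = 14
14 = (3,2)_4 → 3² + 2² = 13
13 = (3,1)_4 → 3² + 1² = 10
10 = (2,2)_4 → 2² + 2² = 8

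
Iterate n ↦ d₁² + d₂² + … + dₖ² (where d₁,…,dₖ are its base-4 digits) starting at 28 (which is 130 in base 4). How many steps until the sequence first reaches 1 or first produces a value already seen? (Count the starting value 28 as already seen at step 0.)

4

28 = (1,3,0)_4 → 1² + 3² + 0² = 10
10 = (2,2)_4 → 2² + 2² = 8
8 = (2,0)_4 → 2² + 0² = 4
4 = (1,0)_4 → 1² + 0² = 1  — reached 1.
That took 4 steps.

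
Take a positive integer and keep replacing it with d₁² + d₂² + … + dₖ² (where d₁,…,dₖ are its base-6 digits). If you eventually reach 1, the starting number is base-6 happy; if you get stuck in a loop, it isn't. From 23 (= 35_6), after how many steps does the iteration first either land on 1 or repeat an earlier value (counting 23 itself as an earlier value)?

10

23 = (3,5)_6 → 3² + 5² = 34
34 = (5,4)_6 → 5² + 4² = 41
41 = (1,0,5)_6 → 1² + 0² + 5² = 26
26 = (4,2)_6 → 4² + 2² = 20
20 = (3,2)_6 → 3² + 2² = 13
13 = (2,1)_6 → 2² + 1² = 5
5 = (5)_6 → 5² = 25
25 = (4,1)_6 → 4² + 1² = 17
17 = (2,5)_6 → 2² + 5² = 29
29 = (4,5)_6 → 4² + 5² = 41  — 41 repeats.
That took 10 steps.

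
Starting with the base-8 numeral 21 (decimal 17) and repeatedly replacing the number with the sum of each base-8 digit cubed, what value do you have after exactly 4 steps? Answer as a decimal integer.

1

17 = (2,1)_8 → 2³ + 1³ = 8 + 1 = 9
9 = (1,1)_8 → 1³ + 1³ = 1 + 1 = 2
2 = (2)_8 → 2³ = 8
8 = (1,0)_8 → 1³ + 0³ = 1 + 0 = 1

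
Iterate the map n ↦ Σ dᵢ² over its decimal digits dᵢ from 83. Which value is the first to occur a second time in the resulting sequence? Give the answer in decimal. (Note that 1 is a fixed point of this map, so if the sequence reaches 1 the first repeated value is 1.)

58

83 → 8² + 3² = 73
73 → 7² + 3² = 58
58 → 5² + 8² = 89
89 → 8² + 9² = 145
145 → 1² + 4² + 5² = 42
42 → 4² + 2² = 20
20 → 2² + 0² = 4
4 → 4² = 16
16 → 1² + 6² = 37
37 → 3² + 7² = 58  — 58 already appeared earlier.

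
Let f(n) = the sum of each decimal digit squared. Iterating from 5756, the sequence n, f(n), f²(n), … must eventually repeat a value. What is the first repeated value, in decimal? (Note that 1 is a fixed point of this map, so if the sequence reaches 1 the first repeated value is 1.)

89

5756 → 5² + 7² + 5² + 6² = 25 + 49 + 25 + 36 = 135
135 → 1² + 3² + 5² = 1 + 9 + 25 = 35
35 → 3² + 5² = 9 + 25 = 34
34 → 3² + 4² = 9 + 16 = 25
25 → 2² + 5² = 4 + 25 = 29
29 → 2² + 9² = 4 + 81 = 85
85 → 8² + 5² = 64 + 25 = 89
89 → 8² + 9² = 64 + 81 = 145
145 → 1² + 4² + 5² = 1 + 16 + 25 = 42
42 → 4² + 2² = 16 + 4 = 20
20 → 2² + 0² = 4 + 0 = 4
4 → 4² = 16
16 → 1² + 6² = 1 + 36 = 37
37 → 3² + 7² = 9 + 49 = 58
58 → 5² + 8² = 25 + 64 = 89  — 89 already appeared earlier.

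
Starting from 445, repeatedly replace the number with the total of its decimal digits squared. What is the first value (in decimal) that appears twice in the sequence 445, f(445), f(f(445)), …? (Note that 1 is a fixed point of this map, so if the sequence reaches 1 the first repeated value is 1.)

445 → 57
57 → 74
74 → 65
65 → 61
61 → 37
37 → 58
58 → 89
89 → 145
145 → 42
42 → 20
20 → 4
4 → 16
16 → 37  — 37 already appeared earlier.

37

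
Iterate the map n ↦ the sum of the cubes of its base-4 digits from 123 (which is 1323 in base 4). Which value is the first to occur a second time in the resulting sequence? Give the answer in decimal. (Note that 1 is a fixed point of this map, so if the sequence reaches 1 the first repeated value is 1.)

9

123 = (1,3,2,3)_4 → 63
63 = (3,3,3)_4 → 81
81 = (1,1,0,1)_4 → 3
3 = (3)_4 → 27
27 = (1,2,3)_4 → 36
36 = (2,1,0)_4 → 9
9 = (2,1)_4 → 9  — 9 already appeared earlier.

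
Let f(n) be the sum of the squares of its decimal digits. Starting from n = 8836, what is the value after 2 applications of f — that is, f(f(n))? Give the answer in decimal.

8836 → 8² + 8² + 3² + 6² = 173
173 → 1² + 7² + 3² = 59

59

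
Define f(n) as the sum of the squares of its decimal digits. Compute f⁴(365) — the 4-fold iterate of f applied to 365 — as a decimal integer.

365 → 3² + 6² + 5² = 9 + 36 + 25 = 70
70 → 7² + 0² = 49 + 0 = 49
49 → 4² + 9² = 16 + 81 = 97
97 → 9² + 7² = 81 + 49 = 130

130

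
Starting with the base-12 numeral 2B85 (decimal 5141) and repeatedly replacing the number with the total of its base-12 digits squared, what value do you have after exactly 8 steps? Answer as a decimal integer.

5

5141 = (2,11,8,5)_12 → 2² + 11² + 8² + 5² = 4 + 121 + 64 + 25 = 214
214 = (1,5,10)_12 → 1² + 5² + 10² = 1 + 25 + 100 = 126
126 = (10,6)_12 → 10² + 6² = 100 + 36 = 136
136 = (11,4)_12 → 11² + 4² = 121 + 16 = 137
137 = (11,5)_12 → 11² + 5² = 121 + 25 = 146
146 = (1,0,2)_12 → 1² + 0² + 2² = 1 + 0 + 4 = 5
5 = (5)_12 → 5² = 25
25 = (2,1)_12 → 2² + 1² = 4 + 1 = 5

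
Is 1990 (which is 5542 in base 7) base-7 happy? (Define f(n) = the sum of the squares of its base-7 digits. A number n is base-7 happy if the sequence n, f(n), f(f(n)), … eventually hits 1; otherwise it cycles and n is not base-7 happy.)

1990 = (5,5,4,2)_7 → 5² + 5² + 4² + 2² = 70
70 = (1,3,0)_7 → 1² + 3² + 0² = 10
10 = (1,3)_7 → 1² + 3² = 10  — 10 already seen; the sequence cycles without reaching 1.

not base-7 happy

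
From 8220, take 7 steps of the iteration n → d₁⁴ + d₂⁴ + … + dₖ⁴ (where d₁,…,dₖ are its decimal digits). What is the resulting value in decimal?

7444

8220 → 8⁴ + 2⁴ + 2⁴ + 0⁴ = 4128
4128 → 4⁴ + 1⁴ + 2⁴ + 8⁴ = 4369
4369 → 4⁴ + 3⁴ + 6⁴ + 9⁴ = 8194
8194 → 8⁴ + 1⁴ + 9⁴ + 4⁴ = 10914
10914 → 1⁴ + 0⁴ + 9⁴ + 1⁴ + 4⁴ = 6819
6819 → 6⁴ + 8⁴ + 1⁴ + 9⁴ = 11954
11954 → 1⁴ + 1⁴ + 9⁴ + 5⁴ + 4⁴ = 7444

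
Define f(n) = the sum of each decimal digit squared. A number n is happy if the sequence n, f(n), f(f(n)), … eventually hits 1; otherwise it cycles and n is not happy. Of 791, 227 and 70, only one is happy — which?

70

791: 791 → 131 → 11 → 2 → 4 → 16 → 37 → 58 → 89 → 145 → 42 → 20 → 4  — repeats 4 (not happy)
227: 227 → 57 → 74 → 65 → 61 → 37 → 58 → 89 → 145 → 42 → 20 → 4 → 16 → 37  — repeats 37 (not happy)
70: 70 → 49 → 97 → 130 → 10 → 1  — reaches 1 (happy)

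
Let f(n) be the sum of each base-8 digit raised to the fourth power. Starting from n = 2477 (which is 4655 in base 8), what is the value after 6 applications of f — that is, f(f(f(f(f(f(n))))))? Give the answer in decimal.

1313

2477 = (4,6,5,5)_8 → 4⁴ + 6⁴ + 5⁴ + 5⁴ = 2802
2802 = (5,3,6,2)_8 → 5⁴ + 3⁴ + 6⁴ + 2⁴ = 2018
2018 = (3,7,4,2)_8 → 3⁴ + 7⁴ + 4⁴ + 2⁴ = 2754
2754 = (5,3,0,2)_8 → 5⁴ + 3⁴ + 0⁴ + 2⁴ = 722
722 = (1,3,2,2)_8 → 1⁴ + 3⁴ + 2⁴ + 2⁴ = 114
114 = (1,6,2)_8 → 1⁴ + 6⁴ + 2⁴ = 1313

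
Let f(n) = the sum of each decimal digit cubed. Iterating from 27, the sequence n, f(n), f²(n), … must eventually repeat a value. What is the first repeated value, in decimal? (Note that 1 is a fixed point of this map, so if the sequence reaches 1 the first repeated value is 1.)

27 → 351
351 → 153
153 → 153  — 153 already appeared earlier.

153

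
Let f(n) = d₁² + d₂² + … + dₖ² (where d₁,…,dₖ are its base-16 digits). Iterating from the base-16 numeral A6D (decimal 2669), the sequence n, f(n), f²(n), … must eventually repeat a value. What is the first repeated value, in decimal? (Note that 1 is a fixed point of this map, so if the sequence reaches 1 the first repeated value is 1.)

1

2669 = (10,6,13)_16 → 10² + 6² + 13² = 100 + 36 + 169 = 305
305 = (1,3,1)_16 → 1² + 3² + 1² = 1 + 9 + 1 = 11
11 = (11)_16 → 11² = 121
121 = (7,9)_16 → 7² + 9² = 49 + 81 = 130
130 = (8,2)_16 → 8² + 2² = 64 + 4 = 68
68 = (4,4)_16 → 4² + 4² = 16 + 16 = 32
32 = (2,0)_16 → 2² + 0² = 4 + 0 = 4
4 = (4)_16 → 4² = 16
16 = (1,0)_16 → 1² + 0² = 1 + 0 = 1  — reached the fixed point 1.
1 → 1, so 1 is the first repeated value.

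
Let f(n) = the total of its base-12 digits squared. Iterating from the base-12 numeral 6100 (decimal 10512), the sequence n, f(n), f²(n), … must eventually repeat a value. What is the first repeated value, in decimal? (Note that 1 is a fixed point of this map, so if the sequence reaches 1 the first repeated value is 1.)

100

10512 = (6,1,0,0)_12 → 6² + 1² + 0² + 0² = 36 + 1 + 0 + 0 = 37
37 = (3,1)_12 → 3² + 1² = 9 + 1 = 10
10 = (10)_12 → 10² = 100
100 = (8,4)_12 → 8² + 4² = 64 + 16 = 80
80 = (6,8)_12 → 6² + 8² = 36 + 64 = 100  — 100 already appeared earlier.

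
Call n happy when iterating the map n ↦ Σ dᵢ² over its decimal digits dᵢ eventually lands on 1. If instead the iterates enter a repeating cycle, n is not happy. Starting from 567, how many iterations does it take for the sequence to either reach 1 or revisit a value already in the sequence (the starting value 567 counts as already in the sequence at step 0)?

567 → 5² + 6² + 7² = 110
110 → 1² + 1² + 0² = 2
2 → 2² = 4
4 → 4² = 16
16 → 1² + 6² = 37
37 → 3² + 7² = 58
58 → 5² + 8² = 89
89 → 8² + 9² = 145
145 → 1² + 4² + 5² = 42
42 → 4² + 2² = 20
20 → 2² + 0² = 4  — 4 repeats.
That took 11 steps.

11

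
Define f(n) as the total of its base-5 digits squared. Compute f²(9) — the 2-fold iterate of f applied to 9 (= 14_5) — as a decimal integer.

9 = (1,4)_5 → 1² + 4² = 1 + 16 = 17
17 = (3,2)_5 → 3² + 2² = 9 + 4 = 13

13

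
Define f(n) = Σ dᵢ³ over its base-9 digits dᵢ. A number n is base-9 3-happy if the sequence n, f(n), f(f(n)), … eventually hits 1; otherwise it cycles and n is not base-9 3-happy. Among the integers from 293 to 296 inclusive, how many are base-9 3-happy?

293: 293 → 277 → 397 → 577 → 345 → 99 → 9 → 1  (reaches 1)
294: 294 → 368 → 640 → 856 → 128 → 134 → 638 → 1198 → 470 → 476 → 980 → 540 → 432 → 152 → 856  (repeats 856)
295: 295 → 495 → 217 → 225 → 351 → 91 → 3 → 27 → 27  (repeats 27)
296: 296 → 664 → 856 → 128 → 134 → 638 → 1198 → 470 → 476 → 980 → 540 → 432 → 152 → 856  (repeats 856)
base-9 3-happy: 293

1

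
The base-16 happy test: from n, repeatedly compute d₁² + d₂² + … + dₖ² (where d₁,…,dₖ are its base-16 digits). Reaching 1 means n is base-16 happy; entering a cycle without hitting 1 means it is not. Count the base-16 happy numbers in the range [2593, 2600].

2593: 2593 → 105 → 117 → 74 → 116 → 65 → 17 → 2 → 4 → 16 → 1  — base-16 happy
2594: 2594 → 108 → 180 → 137 → 145 → 82 → 29 → 170 → 200 → 208 → 169 → 181 → 146 → 85 → 50 → 13 → 169  — not base-16 happy
2595: 2595 → 113 → 50 → 13 → 169 → 181 → 146 → 85 → 50  — not base-16 happy
2596: 2596 → 120 → 113 → 50 → 13 → 169 → 181 → 146 → 85 → 50  — not base-16 happy
2597: 2597 → 129 → 65 → 17 → 2 → 4 → 16 → 1  — base-16 happy
2598: 2598 → 140 → 208 → 169 → 181 → 146 → 85 → 50 → 13 → 169  — not base-16 happy
2599: 2599 → 153 → 162 → 104 → 100 → 52 → 25 → 82 → 29 → 170 → 200 → 208 → 169 → 181 → 146 → 85 → 50 → 13 → 169  — not base-16 happy
2600: 2600 → 168 → 164 → 116 → 65 → 17 → 2 → 4 → 16 → 1  — base-16 happy
base-16 happy: 2593, 2597, 2600

3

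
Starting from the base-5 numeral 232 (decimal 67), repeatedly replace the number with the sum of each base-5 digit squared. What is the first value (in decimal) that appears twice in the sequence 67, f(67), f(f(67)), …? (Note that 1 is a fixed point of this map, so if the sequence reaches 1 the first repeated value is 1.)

67 = (2,3,2)_5 → 2² + 3² + 2² = 17
17 = (3,2)_5 → 3² + 2² = 13
13 = (2,3)_5 → 2² + 3² = 13  — 13 already appeared earlier.

13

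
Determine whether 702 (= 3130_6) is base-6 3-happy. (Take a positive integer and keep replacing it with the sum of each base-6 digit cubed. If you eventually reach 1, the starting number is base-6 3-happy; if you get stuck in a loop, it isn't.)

base-6 3-happy

702 = (3,1,3,0)_6 → 3³ + 1³ + 3³ + 0³ = 55
55 = (1,3,1)_6 → 1³ + 3³ + 1³ = 29
29 = (4,5)_6 → 4³ + 5³ = 189
189 = (5,1,3)_6 → 5³ + 1³ + 3³ = 153
153 = (4,1,3)_6 → 4³ + 1³ + 3³ = 92
92 = (2,3,2)_6 → 2³ + 3³ + 2³ = 43
43 = (1,1,1)_6 → 1³ + 1³ + 1³ = 3
3 = (3)_6 → 3³ = 27
27 = (4,3)_6 → 4³ + 3³ = 91
91 = (2,3,1)_6 → 2³ + 3³ + 1³ = 36
36 = (1,0,0)_6 → 1³ + 0³ + 0³ = 1  — reached 1.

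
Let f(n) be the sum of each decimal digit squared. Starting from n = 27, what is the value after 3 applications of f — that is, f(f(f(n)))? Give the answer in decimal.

25

27 → 53
53 → 34
34 → 25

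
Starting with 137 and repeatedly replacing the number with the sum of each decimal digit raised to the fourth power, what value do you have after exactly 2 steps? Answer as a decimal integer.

4449

137 → 1⁴ + 3⁴ + 7⁴ = 1 + 81 + 2401 = 2483
2483 → 2⁴ + 4⁴ + 8⁴ + 3⁴ = 16 + 256 + 4096 + 81 = 4449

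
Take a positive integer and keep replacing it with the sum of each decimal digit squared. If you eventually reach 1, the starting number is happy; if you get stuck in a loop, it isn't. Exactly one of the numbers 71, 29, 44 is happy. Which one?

71: 71 → 50 → 25 → 29 → 85 → 89 → 145 → 42 → 20 → 4 → 16 → 37 → 58 → 89  — repeats 89 (not happy)
29: 29 → 85 → 89 → 145 → 42 → 20 → 4 → 16 → 37 → 58 → 89  — repeats 89 (not happy)
44: 44 → 32 → 13 → 10 → 1  — reaches 1 (happy)

44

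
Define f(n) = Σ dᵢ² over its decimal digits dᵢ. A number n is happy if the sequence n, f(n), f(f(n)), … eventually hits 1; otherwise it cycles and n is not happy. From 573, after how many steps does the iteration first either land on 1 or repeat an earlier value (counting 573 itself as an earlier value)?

11

573 → 5² + 7² + 3² = 83
83 → 8² + 3² = 73
73 → 7² + 3² = 58
58 → 5² + 8² = 89
89 → 8² + 9² = 145
145 → 1² + 4² + 5² = 42
42 → 4² + 2² = 20
20 → 2² + 0² = 4
4 → 4² = 16
16 → 1² + 6² = 37
37 → 3² + 7² = 58  — 58 repeats.
That took 11 steps.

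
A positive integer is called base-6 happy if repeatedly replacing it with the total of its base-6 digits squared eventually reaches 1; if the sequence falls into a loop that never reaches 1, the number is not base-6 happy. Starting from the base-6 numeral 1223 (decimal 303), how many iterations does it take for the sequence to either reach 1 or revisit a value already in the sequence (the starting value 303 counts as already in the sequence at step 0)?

303 = (1,2,2,3)_6 → 1² + 2² + 2² + 3² = 18
18 = (3,0)_6 → 3² + 0² = 9
9 = (1,3)_6 → 1² + 3² = 10
10 = (1,4)_6 → 1² + 4² = 17
17 = (2,5)_6 → 2² + 5² = 29
29 = (4,5)_6 → 4² + 5² = 41
41 = (1,0,5)_6 → 1² + 0² + 5² = 26
26 = (4,2)_6 → 4² + 2² = 20
20 = (3,2)_6 → 3² + 2² = 13
13 = (2,1)_6 → 2² + 1² = 5
5 = (5)_6 → 5² = 25
25 = (4,1)_6 → 4² + 1² = 17  — 17 repeats.
That took 12 steps.

12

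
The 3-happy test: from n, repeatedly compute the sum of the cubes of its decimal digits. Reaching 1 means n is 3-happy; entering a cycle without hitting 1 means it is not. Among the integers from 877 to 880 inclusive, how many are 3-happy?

877: 877 → 1198 → 1243 → 100 → 1  (reaches 1)
878: 878 → 1367 → 587 → 980 → 1241 → 74 → 407 → 407  (repeats 407)
879: 879 → 1584 → 702 → 351 → 153 → 153  (repeats 153)
880: 880 → 1024 → 73 → 370 → 370  (repeats 370)
3-happy: 877

1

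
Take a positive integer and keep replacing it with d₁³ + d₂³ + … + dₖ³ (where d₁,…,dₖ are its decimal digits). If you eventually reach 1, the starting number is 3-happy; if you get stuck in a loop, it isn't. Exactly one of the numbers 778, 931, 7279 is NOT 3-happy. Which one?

778: 778 → 1198 → 1243 → 100 → 1  — reaches 1 (3-happy)
931: 931 → 757 → 811 → 514 → 190 → 730 → 370 → 370  — repeats 370 (not 3-happy)
7279: 7279 → 1423 → 100 → 1  — reaches 1 (3-happy)

931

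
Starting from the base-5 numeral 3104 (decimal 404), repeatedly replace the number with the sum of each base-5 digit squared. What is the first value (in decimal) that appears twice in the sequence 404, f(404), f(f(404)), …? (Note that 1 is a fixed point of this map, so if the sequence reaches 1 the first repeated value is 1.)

404 = (3,1,0,4)_5 → 26
26 = (1,0,1)_5 → 2
2 = (2)_5 → 4
4 = (4)_5 → 16
16 = (3,1)_5 → 10
10 = (2,0)_5 → 4  — 4 already appeared earlier.

4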